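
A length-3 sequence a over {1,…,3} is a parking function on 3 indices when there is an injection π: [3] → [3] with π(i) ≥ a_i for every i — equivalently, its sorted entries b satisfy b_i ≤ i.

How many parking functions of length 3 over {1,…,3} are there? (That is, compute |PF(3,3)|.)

16

#PF = (3+1−3)·(3+1)^{3−1} = 1 · 16 = 16 (Pollak)
Example (3,2,1) → sorted (1,2,3): b_i ≤ i ∀i, a PF.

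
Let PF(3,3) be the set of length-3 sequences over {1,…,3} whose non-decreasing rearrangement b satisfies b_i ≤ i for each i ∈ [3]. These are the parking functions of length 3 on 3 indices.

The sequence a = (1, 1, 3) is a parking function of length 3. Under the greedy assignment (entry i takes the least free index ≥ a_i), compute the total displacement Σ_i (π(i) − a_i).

Σπ = 3·4/2 = 6 (π permutes [3]); Σa = 1+1+3 = 5; disp = 6−5 = 1.

1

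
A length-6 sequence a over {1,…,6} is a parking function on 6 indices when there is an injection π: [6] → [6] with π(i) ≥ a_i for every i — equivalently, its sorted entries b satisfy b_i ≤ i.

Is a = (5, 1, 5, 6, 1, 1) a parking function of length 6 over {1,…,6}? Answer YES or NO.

NO

Order a: b = (1, 1, 1, 5, 5, 6).
  b_1=1 ≤ 1
  b_2=1 ≤ 2
  b_3=1 ≤ 3
  b_4=5 > 4
  fails at i=4 ⇒ NO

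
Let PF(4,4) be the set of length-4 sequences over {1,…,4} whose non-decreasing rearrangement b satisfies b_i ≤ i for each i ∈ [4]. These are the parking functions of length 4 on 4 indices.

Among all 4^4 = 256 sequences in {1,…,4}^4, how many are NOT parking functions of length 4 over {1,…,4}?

131

#PF = 1·5^3 = 1·125 = 125 [KW]
One tuple (1,4,4,3) → sorted (1,3,4,4): b_2=3>2, not a PF.
So 256 − 125 = 131 fail.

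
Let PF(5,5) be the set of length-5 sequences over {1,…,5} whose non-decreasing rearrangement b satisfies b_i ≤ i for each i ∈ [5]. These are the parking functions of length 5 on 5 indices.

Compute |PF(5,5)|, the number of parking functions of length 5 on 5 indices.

1296

|PF(5,5)| = (5−5+1)·(5+1)^(5−1) = 1·1296 = 1296
Example (1,5,1,1,2) → sorted (1,1,1,2,5): b_i ≤ i ∀i, a PF.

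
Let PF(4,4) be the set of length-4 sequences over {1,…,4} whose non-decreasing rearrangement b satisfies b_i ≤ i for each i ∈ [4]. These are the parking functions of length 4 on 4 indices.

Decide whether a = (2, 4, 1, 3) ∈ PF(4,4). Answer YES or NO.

YES

Order a: b = (1, 2, 3, 4).
  b_1=1 ≤ 1
  b_2=2 ≤ 2
  b_3=3 ≤ 3
  b_4=4 ≤ 4
All bounds hold ⇒ YES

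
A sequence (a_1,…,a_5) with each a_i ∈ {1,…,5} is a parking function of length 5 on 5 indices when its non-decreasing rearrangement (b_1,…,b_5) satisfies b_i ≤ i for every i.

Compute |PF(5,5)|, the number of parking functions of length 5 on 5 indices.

Count = (5−5+1)·(5+1)^(5−1) = 1×1296 = 1296
Example (2,1,5,2,1) → sorted (1,1,2,2,5): b_i ≤ i ∀i, a PF.

1296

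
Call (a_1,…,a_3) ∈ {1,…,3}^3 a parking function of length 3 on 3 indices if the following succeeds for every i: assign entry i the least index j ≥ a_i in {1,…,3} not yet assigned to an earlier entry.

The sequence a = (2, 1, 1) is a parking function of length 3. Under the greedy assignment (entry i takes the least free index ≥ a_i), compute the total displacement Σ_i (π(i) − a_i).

Σπ = 6 ({1..3} each once); Σa = 2+1+1 = 4; disp = 6−4 = 2.

2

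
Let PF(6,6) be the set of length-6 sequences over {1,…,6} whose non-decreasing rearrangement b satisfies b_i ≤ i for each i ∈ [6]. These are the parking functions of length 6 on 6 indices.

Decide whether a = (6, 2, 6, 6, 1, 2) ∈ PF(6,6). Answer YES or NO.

NO

Sorted: b = (1, 2, 2, 6, 6, 6).
  b_1=1 ≤ 1
  b_2=2 ≤ 2
  b_3=2 ≤ 3
  b_4=6 > 4
  fails at i=4 ⇒ NO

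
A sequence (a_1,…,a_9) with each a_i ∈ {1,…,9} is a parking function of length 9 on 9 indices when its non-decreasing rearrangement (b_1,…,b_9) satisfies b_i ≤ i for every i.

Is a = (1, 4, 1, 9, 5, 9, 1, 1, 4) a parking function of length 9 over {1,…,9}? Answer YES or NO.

Order a: b = (1, 1, 1, 1, 4, 4, 5, 9, 9).
  b_1=1 ≤ 1
  b_2=1 ≤ 2
  b_3=1 ≤ 3
  b_4=1 ≤ 4
  b_5=4 ≤ 5
  b_6=4 ≤ 6
  b_7=5 ≤ 7
  b_8=9 > 8
  fails at i=8 ⇒ NO

NO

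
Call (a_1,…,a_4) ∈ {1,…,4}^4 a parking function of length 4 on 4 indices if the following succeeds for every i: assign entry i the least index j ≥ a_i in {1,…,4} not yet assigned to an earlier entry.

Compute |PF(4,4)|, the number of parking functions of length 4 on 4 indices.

125

#PF = (4−4+1)·(4+1)^(4−1) = 1·125 = 125 (Pollak)
Check (1,3,4,2) → sorted (1,2,3,4): b_i ≤ i ∀i, a PF.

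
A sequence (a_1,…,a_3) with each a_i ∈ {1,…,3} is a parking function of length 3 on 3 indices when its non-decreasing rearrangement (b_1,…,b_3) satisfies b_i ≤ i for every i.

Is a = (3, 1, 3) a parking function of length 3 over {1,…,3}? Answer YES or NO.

NO

Sorted: b = (1, 3, 3).
  b_1=1 ≤ 1
  b_2=3 > 2
  fails at i=2 ⇒ NO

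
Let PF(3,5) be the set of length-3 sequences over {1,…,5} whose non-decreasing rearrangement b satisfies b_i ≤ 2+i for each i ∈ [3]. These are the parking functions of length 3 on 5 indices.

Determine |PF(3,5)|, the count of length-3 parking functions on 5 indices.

108

Count = (5−3+1)·(5+1)^(3−1) = 3×36 = 108 (Pollak)
Example (1,5,2) → sorted (1,2,5): b_i ≤ 2+i ∀i, a PF.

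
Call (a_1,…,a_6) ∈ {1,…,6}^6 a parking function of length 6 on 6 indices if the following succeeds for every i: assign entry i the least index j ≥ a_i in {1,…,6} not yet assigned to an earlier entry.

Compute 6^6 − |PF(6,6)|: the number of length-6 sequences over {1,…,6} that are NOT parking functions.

29849

Count = (6−6+1)·(6+1)^(6−1) = 1·16807 = 16807 (Konheim–Weiss)
One tuple (6,5,5,5,2,2) → sorted (2,2,5,5,5,6): b_1=2>1, not a PF.
6^6 − 16807 = 46656 − 16807 = 29849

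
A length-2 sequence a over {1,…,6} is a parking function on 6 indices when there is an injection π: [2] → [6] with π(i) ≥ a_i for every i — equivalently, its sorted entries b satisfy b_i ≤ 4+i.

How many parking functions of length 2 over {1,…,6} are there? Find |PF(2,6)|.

|PF| = 5·7^1 = 5 · 7 = 35 (Pollak)
Example (6,4) → sorted (4,6): b_i ≤ 4+i ∀i, a PF.

35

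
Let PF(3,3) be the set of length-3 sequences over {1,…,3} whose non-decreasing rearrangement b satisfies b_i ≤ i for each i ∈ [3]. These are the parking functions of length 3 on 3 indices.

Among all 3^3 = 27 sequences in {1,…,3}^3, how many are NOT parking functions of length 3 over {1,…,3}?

11

|PF(3,3)| = 1·4^2 = 1 · 16 = 16 (Pollak)
Check (3,3,3) → sorted (3,3,3): b_1=3>1, not a PF.
So 27 − 16 = 11 fail.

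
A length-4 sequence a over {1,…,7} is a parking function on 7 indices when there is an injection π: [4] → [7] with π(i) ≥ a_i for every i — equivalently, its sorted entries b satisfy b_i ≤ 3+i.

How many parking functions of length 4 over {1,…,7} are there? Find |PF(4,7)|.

#PF = 4·8^3 = 4 · 512 = 2048 (Pollak)
One tuple (4,4,4,4) → sorted (4,4,4,4): b_i ≤ 3+i ∀i, a PF.

2048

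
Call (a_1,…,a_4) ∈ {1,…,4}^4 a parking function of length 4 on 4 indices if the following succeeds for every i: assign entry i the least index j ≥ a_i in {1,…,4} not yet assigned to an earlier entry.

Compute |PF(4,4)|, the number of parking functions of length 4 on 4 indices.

125

|PF| = (5−4)·5^(4−1) = 1·125 = 125 (Konheim–Weiss)
E.g. (2,4,1,1) → sorted (1,1,2,4): b_i ≤ i ∀i, a PF.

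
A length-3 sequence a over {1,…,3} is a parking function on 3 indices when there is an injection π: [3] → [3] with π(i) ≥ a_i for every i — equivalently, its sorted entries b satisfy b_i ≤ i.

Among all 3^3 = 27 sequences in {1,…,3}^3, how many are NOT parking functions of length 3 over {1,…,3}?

11

#PF = (3+1−3)·(3+1)^{3−1} = 1·16 = 16 [KW]
One tuple (2,3,3) → sorted (2,3,3): b_1=2>1, not a PF.
Total 27; non-PF = 27−16 = 11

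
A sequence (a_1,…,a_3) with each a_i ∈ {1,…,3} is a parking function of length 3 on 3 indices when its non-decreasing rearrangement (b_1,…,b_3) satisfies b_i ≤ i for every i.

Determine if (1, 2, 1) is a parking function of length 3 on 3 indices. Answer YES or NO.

Sorted: b = (1, 1, 2).
  b_1=1 ≤ 1
  b_2=1 ≤ 2
  b_3=2 ≤ 3
All bounds hold ⇒ YES

YES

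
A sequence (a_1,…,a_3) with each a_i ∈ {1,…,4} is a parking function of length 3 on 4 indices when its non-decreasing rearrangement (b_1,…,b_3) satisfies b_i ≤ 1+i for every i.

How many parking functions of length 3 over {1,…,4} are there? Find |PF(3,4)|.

50

|PF| = 2·5^2 = 2×25 = 50 [KW]
E.g. (3,4,2) → sorted (2,3,4): b_i ≤ 1+i ∀i, a PF.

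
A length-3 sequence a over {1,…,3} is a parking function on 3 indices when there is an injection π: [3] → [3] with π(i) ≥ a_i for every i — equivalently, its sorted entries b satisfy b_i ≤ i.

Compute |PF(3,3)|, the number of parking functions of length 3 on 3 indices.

Count = (3+1−3)·(3+1)^{3−1} = 1·16 = 16 (Konheim–Weiss)
Check (1,1,2) → sorted (1,1,2): b_i ≤ i ∀i, a PF.

16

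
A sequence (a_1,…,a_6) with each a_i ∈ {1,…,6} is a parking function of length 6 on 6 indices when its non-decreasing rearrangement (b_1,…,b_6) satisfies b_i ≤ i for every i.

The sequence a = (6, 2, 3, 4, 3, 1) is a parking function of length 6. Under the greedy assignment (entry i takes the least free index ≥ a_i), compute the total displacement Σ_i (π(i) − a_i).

2

Σπ(i) = 1+…+6 = 21; Σa = 6+2+3+4+3+1 = 19; disp = 21−19 = 2.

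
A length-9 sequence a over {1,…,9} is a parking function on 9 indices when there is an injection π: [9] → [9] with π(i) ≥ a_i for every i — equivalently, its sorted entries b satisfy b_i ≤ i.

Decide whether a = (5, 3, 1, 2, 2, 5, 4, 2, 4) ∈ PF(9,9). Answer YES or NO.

YES

Order a: b = (1, 2, 2, 2, 3, 4, 4, 5, 5).
  b_1=1 ≤ 1
  b_2=2 ≤ 2
  b_3=2 ≤ 3
  b_4=2 ≤ 4
  b_5=3 ≤ 5
  b_6=4 ≤ 6
  b_7=4 ≤ 7
  b_8=5 ≤ 8
  b_9=5 ≤ 9
All bounds hold ⇒ YES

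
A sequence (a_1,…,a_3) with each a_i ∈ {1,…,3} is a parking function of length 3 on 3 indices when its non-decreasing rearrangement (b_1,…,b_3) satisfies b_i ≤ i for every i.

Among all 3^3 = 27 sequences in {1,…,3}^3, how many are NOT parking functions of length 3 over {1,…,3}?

11

#PF = 1·4^2 = 1×16 = 16 (Pollak)
E.g. (3,3,2) → sorted (2,3,3): b_1=2>1, not a PF.
3^3 − 16 = 27 − 16 = 11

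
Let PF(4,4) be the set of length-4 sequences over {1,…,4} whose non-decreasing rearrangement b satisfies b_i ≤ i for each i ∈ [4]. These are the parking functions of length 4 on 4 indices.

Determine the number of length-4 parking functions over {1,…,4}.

|PF(4,4)| = (4+1−4)·(4+1)^{4−1} = 1·125 = 125 [KW]
One tuple (3,1,3,2) → sorted (1,2,3,3): b_i ≤ i ∀i, a PF.

125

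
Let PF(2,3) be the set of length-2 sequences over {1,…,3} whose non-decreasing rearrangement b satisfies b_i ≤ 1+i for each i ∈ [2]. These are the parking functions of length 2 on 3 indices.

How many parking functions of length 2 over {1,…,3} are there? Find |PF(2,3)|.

8

|PF(2,3)| = (3−2+1)·(3+1)^(2−1) = 2 · 4 = 8 (Pollak)
One tuple (2,1) → sorted (1,2): b_i ≤ 1+i ∀i, a PF.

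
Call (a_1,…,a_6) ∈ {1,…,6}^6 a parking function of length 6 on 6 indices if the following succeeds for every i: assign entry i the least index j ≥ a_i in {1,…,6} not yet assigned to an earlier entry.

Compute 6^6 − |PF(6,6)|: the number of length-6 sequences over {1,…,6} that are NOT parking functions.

29849

|PF| = (7−6)·7^(6−1) = 1·16807 = 16807
Example (3,4,4,6,6,5) → sorted (3,4,4,5,6,6): b_1=3>1, not a PF.
So 46656 − 16807 = 29849 fail.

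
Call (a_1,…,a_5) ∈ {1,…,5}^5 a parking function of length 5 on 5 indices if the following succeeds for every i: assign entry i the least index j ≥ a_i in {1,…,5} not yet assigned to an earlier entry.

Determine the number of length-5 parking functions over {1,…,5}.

1296

Count = (5−5+1)·(5+1)^(5−1) = 1·1296 = 1296 [KW]
Example (5,3,1,2,2) → sorted (1,2,2,3,5): b_i ≤ i ∀i, a PF.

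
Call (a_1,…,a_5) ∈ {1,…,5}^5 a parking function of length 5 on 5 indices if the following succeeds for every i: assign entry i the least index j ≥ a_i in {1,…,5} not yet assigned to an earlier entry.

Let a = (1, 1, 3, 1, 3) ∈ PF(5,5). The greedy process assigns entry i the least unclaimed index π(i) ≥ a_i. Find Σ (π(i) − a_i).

6

Σπ = 5·6/2 = 15 (π permutes [5]); Σa = 1+1+3+1+3 = 9; disp = 15−9 = 6.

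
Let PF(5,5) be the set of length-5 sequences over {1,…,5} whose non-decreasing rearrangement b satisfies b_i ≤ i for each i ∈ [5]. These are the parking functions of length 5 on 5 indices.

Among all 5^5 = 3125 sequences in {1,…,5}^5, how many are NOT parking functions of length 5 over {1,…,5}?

#PF = (5+1−5)·(5+1)^{5−1} = 1×1296 = 1296 (Pollak)
E.g. (5,5,2,5,3) → sorted (2,3,5,5,5): b_1=2>1, not a PF.
Total 3125; non-PF = 3125−1296 = 1829

1829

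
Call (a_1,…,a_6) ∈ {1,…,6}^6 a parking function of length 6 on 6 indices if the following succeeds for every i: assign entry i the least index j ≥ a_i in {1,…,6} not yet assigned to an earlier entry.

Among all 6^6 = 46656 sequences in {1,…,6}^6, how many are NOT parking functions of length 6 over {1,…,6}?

#PF = 1·7^5 = 1·16807 = 16807
E.g. (5,1,6,6,1,1) → sorted (1,1,1,5,6,6): b_4=5>4, not a PF.
Total 46656; non-PF = 46656−16807 = 29849

29849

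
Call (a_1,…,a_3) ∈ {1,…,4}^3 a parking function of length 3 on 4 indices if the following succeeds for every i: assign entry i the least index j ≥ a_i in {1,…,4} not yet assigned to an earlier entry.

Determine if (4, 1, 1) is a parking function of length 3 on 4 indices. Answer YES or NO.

Rearranged: b = (1, 1, 4).
  b_1=1 ≤ 2
  b_2=1 ≤ 3
  b_3=4 ≤ 4
All bounds hold ⇒ YES

YES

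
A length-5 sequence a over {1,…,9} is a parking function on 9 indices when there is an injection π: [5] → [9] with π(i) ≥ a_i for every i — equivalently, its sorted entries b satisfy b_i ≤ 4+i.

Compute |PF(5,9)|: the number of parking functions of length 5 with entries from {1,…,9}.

Count = (9−5+1)·(9+1)^(5−1) = 5 · 10000 = 50000 [KW]
E.g. (9,4,8,5,3) → sorted (3,4,5,8,9): b_i ≤ 4+i ∀i, a PF.

50000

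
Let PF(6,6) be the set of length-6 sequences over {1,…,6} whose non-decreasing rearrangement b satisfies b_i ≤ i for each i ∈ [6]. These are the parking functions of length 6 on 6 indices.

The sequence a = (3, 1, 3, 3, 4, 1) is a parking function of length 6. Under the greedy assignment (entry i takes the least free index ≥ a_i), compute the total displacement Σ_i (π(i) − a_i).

Σπ(i) = 1+…+6 = 21; Σa = 3+1+3+3+4+1 = 15; disp = 21−15 = 6.

6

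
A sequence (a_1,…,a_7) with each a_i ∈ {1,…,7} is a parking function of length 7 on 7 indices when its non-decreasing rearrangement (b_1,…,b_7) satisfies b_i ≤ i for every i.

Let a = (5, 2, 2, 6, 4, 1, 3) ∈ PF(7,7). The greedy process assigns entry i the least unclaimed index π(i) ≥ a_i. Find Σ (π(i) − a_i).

5

Σπ = 7·8/2 = 28 (π permutes [7]); Σa = 5+2+2+6+4+1+3 = 23; disp = 28−23 = 5.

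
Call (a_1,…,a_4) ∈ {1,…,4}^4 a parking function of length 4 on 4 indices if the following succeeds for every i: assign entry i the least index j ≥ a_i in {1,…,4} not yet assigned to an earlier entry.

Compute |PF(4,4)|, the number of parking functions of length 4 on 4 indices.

125

#PF = (4−4+1)·(4+1)^(4−1) = 1·125 = 125 [KW]
Check (1,2,3,1) → sorted (1,1,2,3): b_i ≤ i ∀i, a PF.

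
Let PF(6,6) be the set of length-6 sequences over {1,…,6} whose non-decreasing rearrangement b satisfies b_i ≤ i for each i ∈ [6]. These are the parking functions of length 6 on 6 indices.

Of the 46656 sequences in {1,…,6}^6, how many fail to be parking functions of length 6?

29849

|PF| = (6+1−6)·(6+1)^{6−1} = 1 · 16807 = 16807
E.g. (5,4,4,5,3,4) → sorted (3,4,4,4,5,5): b_1=3>1, not a PF.
Total 46656; non-PF = 46656−16807 = 29849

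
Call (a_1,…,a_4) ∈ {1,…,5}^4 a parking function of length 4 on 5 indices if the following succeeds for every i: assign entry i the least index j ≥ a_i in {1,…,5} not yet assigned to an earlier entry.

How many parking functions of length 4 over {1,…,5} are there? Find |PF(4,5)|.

432

Count = (6−4)·6^(4−1) = 2×216 = 432 (Konheim–Weiss)
E.g. (4,1,3,2) → sorted (1,2,3,4): b_i ≤ 1+i ∀i, a PF.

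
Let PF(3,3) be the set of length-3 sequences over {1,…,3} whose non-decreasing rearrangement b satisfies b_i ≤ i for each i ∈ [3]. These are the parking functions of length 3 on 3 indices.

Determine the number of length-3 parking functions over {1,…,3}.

16

#PF = (3+1−3)·(3+1)^{3−1} = 1·16 = 16
Check (3,1,2) → sorted (1,2,3): b_i ≤ i ∀i, a PF.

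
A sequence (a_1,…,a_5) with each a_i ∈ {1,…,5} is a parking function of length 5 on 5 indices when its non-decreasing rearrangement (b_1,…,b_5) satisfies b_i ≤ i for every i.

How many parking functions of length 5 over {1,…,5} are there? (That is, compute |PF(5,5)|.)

1296

#PF = (6−5)·6^(5−1) = 1·1296 = 1296
One tuple (5,1,3,2,2) → sorted (1,2,2,3,5): b_i ≤ i ∀i, a PF.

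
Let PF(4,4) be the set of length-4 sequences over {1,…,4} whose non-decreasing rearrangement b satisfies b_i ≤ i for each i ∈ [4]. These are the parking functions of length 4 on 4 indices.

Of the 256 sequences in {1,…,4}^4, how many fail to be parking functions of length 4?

|PF| = (4−4+1)·(4+1)^(4−1) = 1 · 125 = 125 (Pollak)
Example (4,3,3,4) → sorted (3,3,4,4): b_1=3>1, not a PF.
4^4 − 125 = 256 − 125 = 131

131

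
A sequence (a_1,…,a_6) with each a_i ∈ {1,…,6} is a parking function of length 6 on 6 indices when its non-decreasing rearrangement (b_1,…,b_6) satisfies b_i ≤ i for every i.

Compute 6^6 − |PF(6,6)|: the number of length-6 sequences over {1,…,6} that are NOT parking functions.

Count = 1·7^5 = 1·16807 = 16807 (Konheim–Weiss)
Check (4,6,4,3,4,3) → sorted (3,3,4,4,4,6): b_1=3>1, not a PF.
So 46656 − 16807 = 29849 fail.

29849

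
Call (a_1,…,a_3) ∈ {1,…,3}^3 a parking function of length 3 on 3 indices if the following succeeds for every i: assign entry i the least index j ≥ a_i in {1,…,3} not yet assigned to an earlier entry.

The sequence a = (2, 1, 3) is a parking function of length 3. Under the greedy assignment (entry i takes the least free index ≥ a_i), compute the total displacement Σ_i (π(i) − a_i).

Σπ(i) = 1+…+3 = 6; Σa = 2+1+3 = 6; disp = 6−6 = 0.

0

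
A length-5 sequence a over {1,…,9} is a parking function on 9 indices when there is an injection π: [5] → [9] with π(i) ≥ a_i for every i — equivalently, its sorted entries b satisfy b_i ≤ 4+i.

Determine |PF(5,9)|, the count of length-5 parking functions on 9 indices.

50000

#PF = (10−5)·10^(5−1) = 5×10000 = 50000 (Konheim–Weiss)
Check (6,6,4,3,7) → sorted (3,4,6,6,7): b_i ≤ 4+i ∀i, a PF.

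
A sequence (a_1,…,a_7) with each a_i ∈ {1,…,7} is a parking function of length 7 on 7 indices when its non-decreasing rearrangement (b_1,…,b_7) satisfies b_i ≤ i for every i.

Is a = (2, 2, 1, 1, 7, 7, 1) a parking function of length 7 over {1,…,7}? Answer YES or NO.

Order a: b = (1, 1, 1, 2, 2, 7, 7).
  b_1=1 ≤ 1
  b_2=1 ≤ 2
  b_3=1 ≤ 3
  b_4=2 ≤ 4
  b_5=2 ≤ 5
  b_6=7 > 6
  fails at i=6 ⇒ NO

NO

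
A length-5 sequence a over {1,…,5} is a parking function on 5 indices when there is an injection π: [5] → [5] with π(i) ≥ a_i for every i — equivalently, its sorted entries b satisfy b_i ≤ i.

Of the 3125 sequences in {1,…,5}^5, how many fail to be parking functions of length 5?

|PF(5,5)| = 1·6^4 = 1×1296 = 1296 (Pollak)
Example (5,1,5,4,5) → sorted (1,4,5,5,5): b_2=4>2, not a PF.
Total 3125; non-PF = 3125−1296 = 1829

1829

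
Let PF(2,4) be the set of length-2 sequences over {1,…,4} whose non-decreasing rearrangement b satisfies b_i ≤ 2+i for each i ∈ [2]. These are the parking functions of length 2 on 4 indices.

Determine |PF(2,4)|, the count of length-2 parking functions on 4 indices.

#PF = 3·5^1 = 3×5 = 15 (Konheim–Weiss)
One tuple (3,2) → sorted (2,3): b_i ≤ 2+i ∀i, a PF.

15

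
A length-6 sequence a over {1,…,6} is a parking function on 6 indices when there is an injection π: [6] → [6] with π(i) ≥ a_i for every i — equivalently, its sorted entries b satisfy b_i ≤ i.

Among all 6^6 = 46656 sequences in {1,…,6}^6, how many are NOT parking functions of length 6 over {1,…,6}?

|PF(6,6)| = (7−6)·7^(6−1) = 1×16807 = 16807 [KW]
E.g. (5,3,4,3,5,4) → sorted (3,3,4,4,5,5): b_1=3>1, not a PF.
6^6 − 16807 = 46656 − 16807 = 29849

29849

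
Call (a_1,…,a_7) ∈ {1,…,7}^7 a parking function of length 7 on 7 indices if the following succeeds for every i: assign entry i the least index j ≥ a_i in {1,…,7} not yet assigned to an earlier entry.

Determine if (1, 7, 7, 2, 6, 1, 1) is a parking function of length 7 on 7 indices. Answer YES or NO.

Rearranged: b = (1, 1, 1, 2, 6, 7, 7).
  b_1=1 ≤ 1
  b_2=1 ≤ 2
  b_3=1 ≤ 3
  b_4=2 ≤ 4
  b_5=6 > 5
  fails at i=5 ⇒ NO

NO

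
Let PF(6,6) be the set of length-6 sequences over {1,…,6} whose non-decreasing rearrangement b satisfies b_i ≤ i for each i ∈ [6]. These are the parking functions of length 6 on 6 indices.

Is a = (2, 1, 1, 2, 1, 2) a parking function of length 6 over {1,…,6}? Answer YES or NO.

Sorted: b = (1, 1, 1, 2, 2, 2).
  b_1=1 ≤ 1
  b_2=1 ≤ 2
  b_3=1 ≤ 3
  b_4=2 ≤ 4
  b_5=2 ≤ 5
  b_6=2 ≤ 6
All bounds hold ⇒ YES

YES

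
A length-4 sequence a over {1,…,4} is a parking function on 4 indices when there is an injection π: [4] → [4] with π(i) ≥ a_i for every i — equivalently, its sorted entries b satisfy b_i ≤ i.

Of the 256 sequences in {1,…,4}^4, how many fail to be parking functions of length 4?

131

#PF = (4−4+1)·(4+1)^(4−1) = 1×125 = 125 (Pollak)
One tuple (4,4,3,3) → sorted (3,3,4,4): b_1=3>1, not a PF.
So 256 − 125 = 131 fail.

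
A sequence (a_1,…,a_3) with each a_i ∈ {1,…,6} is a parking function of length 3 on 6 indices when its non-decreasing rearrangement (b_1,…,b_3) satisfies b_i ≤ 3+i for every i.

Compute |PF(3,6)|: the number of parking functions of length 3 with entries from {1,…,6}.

196

|PF| = 4·7^2 = 4·49 = 196 (Pollak)
E.g. (4,1,4) → sorted (1,4,4): b_i ≤ 3+i ∀i, a PF.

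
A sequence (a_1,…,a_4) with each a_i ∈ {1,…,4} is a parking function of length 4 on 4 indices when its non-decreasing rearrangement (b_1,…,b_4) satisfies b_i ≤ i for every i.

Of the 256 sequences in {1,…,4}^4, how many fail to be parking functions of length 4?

131

#PF = (4−4+1)·(4+1)^(4−1) = 1·125 = 125 [KW]
E.g. (4,4,3,4) → sorted (3,4,4,4): b_1=3>1, not a PF.
So 256 − 125 = 131 fail.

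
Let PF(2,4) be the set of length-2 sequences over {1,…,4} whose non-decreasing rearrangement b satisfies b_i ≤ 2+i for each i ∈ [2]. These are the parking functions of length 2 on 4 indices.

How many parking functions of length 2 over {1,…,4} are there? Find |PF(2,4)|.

15

|PF| = (5−2)·5^(2−1) = 3·5 = 15 (Konheim–Weiss)
E.g. (3,4) → sorted (3,4): b_i ≤ 2+i ∀i, a PF.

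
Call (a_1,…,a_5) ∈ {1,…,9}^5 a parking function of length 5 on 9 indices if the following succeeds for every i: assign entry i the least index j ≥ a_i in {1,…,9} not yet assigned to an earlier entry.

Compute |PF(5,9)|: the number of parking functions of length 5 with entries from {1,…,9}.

50000

|PF(5,9)| = 5·10^4 = 5×10000 = 50000 (Pollak)
One tuple (1,9,4,5,6) → sorted (1,4,5,6,9): b_i ≤ 4+i ∀i, a PF.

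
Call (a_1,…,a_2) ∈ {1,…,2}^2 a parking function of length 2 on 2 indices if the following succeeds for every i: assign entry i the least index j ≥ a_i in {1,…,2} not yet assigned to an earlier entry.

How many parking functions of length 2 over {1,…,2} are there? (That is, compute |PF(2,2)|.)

|PF(2,2)| = (2−2+1)·(2+1)^(2−1) = 1 · 3 = 3
One tuple (2,1) → sorted (1,2): b_i ≤ i ∀i, a PF.

3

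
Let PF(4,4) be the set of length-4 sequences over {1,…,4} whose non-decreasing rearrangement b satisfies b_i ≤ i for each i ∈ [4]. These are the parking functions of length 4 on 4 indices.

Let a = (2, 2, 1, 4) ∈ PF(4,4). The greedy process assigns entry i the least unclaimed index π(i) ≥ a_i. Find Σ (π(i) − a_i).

Σπ = 10 ({1..4} each once); Σa = 2+2+1+4 = 9; disp = 10−9 = 1.

1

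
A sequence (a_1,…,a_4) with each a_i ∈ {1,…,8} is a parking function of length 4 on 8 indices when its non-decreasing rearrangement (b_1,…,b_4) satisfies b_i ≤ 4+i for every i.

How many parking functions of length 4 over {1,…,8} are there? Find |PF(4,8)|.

3645

|PF(4,8)| = (8+1−4)·(8+1)^{4−1} = 5 · 729 = 3645
One tuple (2,5,6,3) → sorted (2,3,5,6): b_i ≤ 4+i ∀i, a PF.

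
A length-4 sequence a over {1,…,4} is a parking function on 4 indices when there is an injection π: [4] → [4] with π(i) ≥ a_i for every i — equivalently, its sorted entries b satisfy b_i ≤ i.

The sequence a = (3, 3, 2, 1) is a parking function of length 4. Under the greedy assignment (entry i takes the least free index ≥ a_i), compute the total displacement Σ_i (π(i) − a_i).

1

Σπ = 4·5/2 = 10 (π permutes [4]); Σa = 3+3+2+1 = 9; disp = 10−9 = 1.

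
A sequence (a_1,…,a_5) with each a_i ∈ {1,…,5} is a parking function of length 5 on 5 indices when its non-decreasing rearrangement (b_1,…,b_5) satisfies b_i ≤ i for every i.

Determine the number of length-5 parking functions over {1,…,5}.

|PF(5,5)| = 1·6^4 = 1 · 1296 = 1296 (Konheim–Weiss)
One tuple (2,1,3,3,5) → sorted (1,2,3,3,5): b_i ≤ i ∀i, a PF.

1296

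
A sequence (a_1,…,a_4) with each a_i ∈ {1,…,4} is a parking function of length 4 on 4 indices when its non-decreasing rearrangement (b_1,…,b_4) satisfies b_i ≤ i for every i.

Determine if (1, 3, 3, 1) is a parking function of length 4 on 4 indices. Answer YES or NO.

YES

Sorted: b = (1, 1, 3, 3).
  b_1=1 ≤ 1
  b_2=1 ≤ 2
  b_3=3 ≤ 3
  b_4=3 ≤ 4
All bounds hold ⇒ YES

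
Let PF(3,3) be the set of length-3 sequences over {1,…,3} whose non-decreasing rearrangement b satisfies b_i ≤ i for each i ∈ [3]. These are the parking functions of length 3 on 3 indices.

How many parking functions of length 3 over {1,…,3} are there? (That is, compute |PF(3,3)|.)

#PF = (4−3)·4^(3−1) = 1×16 = 16
Example (1,1,3) → sorted (1,1,3): b_i ≤ i ∀i, a PF.

16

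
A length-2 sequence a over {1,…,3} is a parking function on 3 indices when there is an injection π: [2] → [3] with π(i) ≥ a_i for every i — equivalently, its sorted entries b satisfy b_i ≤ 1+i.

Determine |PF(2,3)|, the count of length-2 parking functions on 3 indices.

8

#PF = (4−2)·4^(2−1) = 2·4 = 8
Check (2,2) → sorted (2,2): b_i ≤ 1+i ∀i, a PF.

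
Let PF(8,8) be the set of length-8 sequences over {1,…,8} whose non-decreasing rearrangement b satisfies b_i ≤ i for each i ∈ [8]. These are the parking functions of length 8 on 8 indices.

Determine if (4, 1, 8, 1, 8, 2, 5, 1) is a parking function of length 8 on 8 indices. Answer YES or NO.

NO

Sorted: b = (1, 1, 1, 2, 4, 5, 8, 8).
  b_1=1 ≤ 1
  b_2=1 ≤ 2
  b_3=1 ≤ 3
  b_4=2 ≤ 4
  b_5=4 ≤ 5
  b_6=5 ≤ 6
  b_7=8 > 7
  fails at i=7 ⇒ NO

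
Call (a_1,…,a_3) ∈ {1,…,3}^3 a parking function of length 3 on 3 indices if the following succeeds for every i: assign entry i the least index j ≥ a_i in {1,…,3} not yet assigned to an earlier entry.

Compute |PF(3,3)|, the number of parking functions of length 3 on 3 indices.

#PF = (4−3)·4^(3−1) = 1×16 = 16 [KW]
E.g. (1,3,2) → sorted (1,2,3): b_i ≤ i ∀i, a PF.

16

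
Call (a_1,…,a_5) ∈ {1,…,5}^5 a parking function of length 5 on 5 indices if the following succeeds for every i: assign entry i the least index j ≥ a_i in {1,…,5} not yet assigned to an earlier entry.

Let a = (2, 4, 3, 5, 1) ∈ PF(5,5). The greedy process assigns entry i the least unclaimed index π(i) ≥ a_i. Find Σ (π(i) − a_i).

0

Σπ = 5·6/2 = 15 (π permutes [5]); Σa = 2+4+3+5+1 = 15; disp = 15−15 = 0.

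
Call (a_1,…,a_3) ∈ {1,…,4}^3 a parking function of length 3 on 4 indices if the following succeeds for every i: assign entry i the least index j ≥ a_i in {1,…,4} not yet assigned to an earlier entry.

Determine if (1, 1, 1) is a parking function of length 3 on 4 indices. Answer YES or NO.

Order a: b = (1, 1, 1).
  b_1=1 ≤ 2
  b_2=1 ≤ 3
  b_3=1 ≤ 4
All bounds hold ⇒ YES

YES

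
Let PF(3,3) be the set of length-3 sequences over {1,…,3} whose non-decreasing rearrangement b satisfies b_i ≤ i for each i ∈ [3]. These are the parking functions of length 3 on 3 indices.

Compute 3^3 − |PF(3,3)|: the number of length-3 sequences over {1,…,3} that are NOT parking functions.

#PF = 1·4^2 = 1·16 = 16
Check (3,3,3) → sorted (3,3,3): b_1=3>1, not a PF.
3^3 − 16 = 27 − 16 = 11

11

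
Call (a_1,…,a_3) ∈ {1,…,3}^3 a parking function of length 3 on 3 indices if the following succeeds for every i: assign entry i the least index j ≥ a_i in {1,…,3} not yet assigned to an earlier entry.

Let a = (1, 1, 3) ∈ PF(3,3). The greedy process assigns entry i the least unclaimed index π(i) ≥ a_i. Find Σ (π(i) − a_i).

1

Σπ(i) = 1+…+3 = 6; Σa = 1+1+3 = 5; disp = 6−5 = 1.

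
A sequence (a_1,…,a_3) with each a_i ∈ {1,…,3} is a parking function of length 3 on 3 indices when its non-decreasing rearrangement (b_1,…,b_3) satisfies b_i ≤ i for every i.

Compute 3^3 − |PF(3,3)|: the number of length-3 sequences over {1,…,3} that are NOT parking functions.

11

|PF| = 1·4^2 = 1 · 16 = 16 (Konheim–Weiss)
E.g. (3,1,3) → sorted (1,3,3): b_2=3>2, not a PF.
3^3 − 16 = 27 − 16 = 11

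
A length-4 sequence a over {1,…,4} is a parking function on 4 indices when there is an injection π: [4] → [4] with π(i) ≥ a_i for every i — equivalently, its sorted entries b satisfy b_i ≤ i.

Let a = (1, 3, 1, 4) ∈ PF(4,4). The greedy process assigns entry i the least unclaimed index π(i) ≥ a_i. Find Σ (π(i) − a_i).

Σπ(i) = 1+…+4 = 10; Σa = 1+3+1+4 = 9; disp = 10−9 = 1.

1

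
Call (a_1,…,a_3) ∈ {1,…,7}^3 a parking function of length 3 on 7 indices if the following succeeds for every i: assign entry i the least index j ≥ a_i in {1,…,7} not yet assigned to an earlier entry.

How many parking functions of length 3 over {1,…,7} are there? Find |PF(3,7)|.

320

|PF| = (7−3+1)·(7+1)^(3−1) = 5 · 64 = 320 (Pollak)
Check (4,6,3) → sorted (3,4,6): b_i ≤ 4+i ∀i, a PF.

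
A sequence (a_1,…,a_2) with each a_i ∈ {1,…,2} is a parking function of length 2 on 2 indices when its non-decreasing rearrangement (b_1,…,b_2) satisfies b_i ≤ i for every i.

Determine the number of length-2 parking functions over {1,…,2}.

3

|PF(2,2)| = (3−2)·3^(2−1) = 1×3 = 3 (Pollak)
One tuple (1,1) → sorted (1,1): b_i ≤ i ∀i, a PF.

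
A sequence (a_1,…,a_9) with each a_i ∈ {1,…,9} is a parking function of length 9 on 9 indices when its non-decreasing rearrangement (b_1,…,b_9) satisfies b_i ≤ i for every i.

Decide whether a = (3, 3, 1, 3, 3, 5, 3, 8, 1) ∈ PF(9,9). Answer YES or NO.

YES

Rearranged: b = (1, 1, 3, 3, 3, 3, 3, 5, 8).
  b_1=1 ≤ 1
  b_2=1 ≤ 2
  b_3=3 ≤ 3
  b_4=3 ≤ 4
  b_5=3 ≤ 5
  b_6=3 ≤ 6
  b_7=3 ≤ 7
  b_8=5 ≤ 8
  b_9=8 ≤ 9
All bounds hold ⇒ YES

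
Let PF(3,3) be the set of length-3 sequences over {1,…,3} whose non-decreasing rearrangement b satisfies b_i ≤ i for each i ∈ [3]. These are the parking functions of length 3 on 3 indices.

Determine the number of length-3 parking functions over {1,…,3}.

16

|PF| = 1·4^2 = 1·16 = 16 [KW]
E.g. (1,2,1) → sorted (1,1,2): b_i ≤ i ∀i, a PF.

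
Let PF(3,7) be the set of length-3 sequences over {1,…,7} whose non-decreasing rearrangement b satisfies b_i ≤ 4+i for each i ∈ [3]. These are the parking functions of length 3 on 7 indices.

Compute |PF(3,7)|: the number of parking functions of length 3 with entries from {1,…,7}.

|PF| = (7+1−3)·(7+1)^{3−1} = 5·64 = 320
Check (7,5,1) → sorted (1,5,7): b_i ≤ 4+i ∀i, a PF.

320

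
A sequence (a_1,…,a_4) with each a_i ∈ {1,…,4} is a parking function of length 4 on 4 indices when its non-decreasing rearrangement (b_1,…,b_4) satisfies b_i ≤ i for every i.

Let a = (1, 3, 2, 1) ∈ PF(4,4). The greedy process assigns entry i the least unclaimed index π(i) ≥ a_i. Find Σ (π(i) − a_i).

Σπ = 10 ({1..4} each once); Σa = 1+3+2+1 = 7; disp = 10−7 = 3.

3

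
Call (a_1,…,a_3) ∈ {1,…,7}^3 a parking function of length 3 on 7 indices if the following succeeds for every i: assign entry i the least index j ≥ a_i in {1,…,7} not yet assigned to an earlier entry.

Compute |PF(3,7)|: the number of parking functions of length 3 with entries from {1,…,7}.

320

Count = (7−3+1)·(7+1)^(3−1) = 5 · 64 = 320
E.g. (1,2,2) → sorted (1,2,2): b_i ≤ 4+i ∀i, a PF.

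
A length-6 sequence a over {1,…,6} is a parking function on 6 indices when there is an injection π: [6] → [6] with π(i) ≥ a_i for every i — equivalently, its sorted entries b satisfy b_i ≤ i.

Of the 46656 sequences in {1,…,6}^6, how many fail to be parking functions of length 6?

29849

|PF(6,6)| = (6+1−6)·(6+1)^{6−1} = 1·16807 = 16807
One tuple (5,6,6,5,6,6) → sorted (5,5,6,6,6,6): b_1=5>1, not a PF.
So 46656 − 16807 = 29849 fail.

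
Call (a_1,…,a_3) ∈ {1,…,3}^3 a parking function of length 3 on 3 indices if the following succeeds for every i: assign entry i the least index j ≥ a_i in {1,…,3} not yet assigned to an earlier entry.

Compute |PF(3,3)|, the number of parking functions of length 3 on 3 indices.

|PF(3,3)| = (4−3)·4^(3−1) = 1 · 16 = 16 (Pollak)
E.g. (1,3,1) → sorted (1,1,3): b_i ≤ i ∀i, a PF.

16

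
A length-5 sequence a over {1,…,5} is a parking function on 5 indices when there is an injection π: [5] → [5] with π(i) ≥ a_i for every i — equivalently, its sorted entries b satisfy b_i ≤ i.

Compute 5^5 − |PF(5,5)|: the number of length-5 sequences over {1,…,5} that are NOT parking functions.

Count = 1·6^4 = 1×1296 = 1296
Check (5,5,5,1,2) → sorted (1,2,5,5,5): b_3=5>3, not a PF.
Total 3125; non-PF = 3125−1296 = 1829

1829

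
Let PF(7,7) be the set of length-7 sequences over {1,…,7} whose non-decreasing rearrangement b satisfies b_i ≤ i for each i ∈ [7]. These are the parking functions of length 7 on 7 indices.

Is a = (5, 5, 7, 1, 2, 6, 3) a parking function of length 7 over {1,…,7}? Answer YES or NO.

NO

Sorted: b = (1, 2, 3, 5, 5, 6, 7).
  b_1=1 ≤ 1
  b_2=2 ≤ 2
  b_3=3 ≤ 3
  b_4=5 > 4
  fails at i=4 ⇒ NO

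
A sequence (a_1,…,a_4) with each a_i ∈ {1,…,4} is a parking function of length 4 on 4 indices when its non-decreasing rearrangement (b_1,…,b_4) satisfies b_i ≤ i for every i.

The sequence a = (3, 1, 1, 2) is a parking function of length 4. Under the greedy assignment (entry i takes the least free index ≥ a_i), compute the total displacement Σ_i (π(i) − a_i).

Σπ = 10 ({1..4} each once); Σa = 3+1+1+2 = 7; disp = 10−7 = 3.

3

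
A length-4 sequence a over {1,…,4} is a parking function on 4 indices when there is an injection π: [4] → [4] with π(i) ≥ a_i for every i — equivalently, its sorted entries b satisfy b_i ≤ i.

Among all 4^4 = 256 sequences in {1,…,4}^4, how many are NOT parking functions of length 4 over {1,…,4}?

|PF(4,4)| = (4−4+1)·(4+1)^(4−1) = 1·125 = 125 (Konheim–Weiss)
E.g. (4,4,3,4) → sorted (3,4,4,4): b_1=3>1, not a PF.
Total 256; non-PF = 256−125 = 131

131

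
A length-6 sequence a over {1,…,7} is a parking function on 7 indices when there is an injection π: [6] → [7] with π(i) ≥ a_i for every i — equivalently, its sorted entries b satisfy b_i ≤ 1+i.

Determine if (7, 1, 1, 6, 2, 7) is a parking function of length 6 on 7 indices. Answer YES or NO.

Order a: b = (1, 1, 2, 6, 7, 7).
  b_1=1 ≤ 2
  b_2=1 ≤ 3
  b_3=2 ≤ 4
  b_4=6 > 5
  fails at i=4 ⇒ NO

NO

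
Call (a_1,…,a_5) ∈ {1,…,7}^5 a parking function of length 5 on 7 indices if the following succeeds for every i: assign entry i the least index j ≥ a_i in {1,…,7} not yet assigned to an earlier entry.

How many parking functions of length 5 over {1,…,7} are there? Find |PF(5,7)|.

|PF| = 3·8^4 = 3×4096 = 12288
Example (3,6,7,4,1) → sorted (1,3,4,6,7): b_i ≤ 2+i ∀i, a PF.

12288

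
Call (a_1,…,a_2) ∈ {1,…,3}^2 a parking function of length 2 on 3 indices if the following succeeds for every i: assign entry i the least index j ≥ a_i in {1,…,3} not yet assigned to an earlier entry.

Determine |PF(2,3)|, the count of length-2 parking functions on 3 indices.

|PF| = (3+1−2)·(3+1)^{2−1} = 2·4 = 8 (Pollak)
One tuple (1,2) → sorted (1,2): b_i ≤ 1+i ∀i, a PF.

8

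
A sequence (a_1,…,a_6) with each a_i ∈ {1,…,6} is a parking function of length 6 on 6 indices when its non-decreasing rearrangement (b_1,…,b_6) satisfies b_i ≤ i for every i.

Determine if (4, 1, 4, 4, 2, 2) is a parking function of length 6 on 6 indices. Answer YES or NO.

YES

Sorted: b = (1, 2, 2, 4, 4, 4).
  b_1=1 ≤ 1
  b_2=2 ≤ 2
  b_3=2 ≤ 3
  b_4=4 ≤ 4
  b_5=4 ≤ 5
  b_6=4 ≤ 6
All bounds hold ⇒ YES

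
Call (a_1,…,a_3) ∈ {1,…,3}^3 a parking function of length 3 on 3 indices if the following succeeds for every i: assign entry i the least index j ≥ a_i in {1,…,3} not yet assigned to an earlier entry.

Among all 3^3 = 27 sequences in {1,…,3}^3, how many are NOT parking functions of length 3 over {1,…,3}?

#PF = (3+1−3)·(3+1)^{3−1} = 1 · 16 = 16 (Konheim–Weiss)
One tuple (3,3,2) → sorted (2,3,3): b_1=2>1, not a PF.
So 27 − 16 = 11 fail.

11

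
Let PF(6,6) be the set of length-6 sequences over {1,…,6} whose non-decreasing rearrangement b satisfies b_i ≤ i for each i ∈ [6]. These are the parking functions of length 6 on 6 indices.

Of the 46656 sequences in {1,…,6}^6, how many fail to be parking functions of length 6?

Count = 1·7^5 = 1×16807 = 16807
Check (4,6,1,3,6,1) → sorted (1,1,3,4,6,6): b_5=6>5, not a PF.
Total 46656; non-PF = 46656−16807 = 29849

29849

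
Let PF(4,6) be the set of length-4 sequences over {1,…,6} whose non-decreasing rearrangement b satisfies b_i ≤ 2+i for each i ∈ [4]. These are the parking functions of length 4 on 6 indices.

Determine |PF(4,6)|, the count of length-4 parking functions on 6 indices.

1029

#PF = 3·7^3 = 3·343 = 1029 (Pollak)
E.g. (5,1,1,5) → sorted (1,1,5,5): b_i ≤ 2+i ∀i, a PF.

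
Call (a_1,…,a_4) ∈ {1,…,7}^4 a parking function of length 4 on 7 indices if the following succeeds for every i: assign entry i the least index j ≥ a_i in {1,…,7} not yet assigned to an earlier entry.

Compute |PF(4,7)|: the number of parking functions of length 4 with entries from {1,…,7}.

2048

Count = (8−4)·8^(4−1) = 4×512 = 2048 (Pollak)
One tuple (1,2,6,7) → sorted (1,2,6,7): b_i ≤ 3+i ∀i, a PF.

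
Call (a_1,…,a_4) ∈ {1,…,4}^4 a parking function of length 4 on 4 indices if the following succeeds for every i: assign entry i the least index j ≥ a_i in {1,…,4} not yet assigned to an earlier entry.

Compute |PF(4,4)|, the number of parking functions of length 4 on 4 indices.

125

|PF| = 1·5^3 = 1·125 = 125 [KW]
One tuple (1,2,3,2) → sorted (1,2,2,3): b_i ≤ i ∀i, a PF.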